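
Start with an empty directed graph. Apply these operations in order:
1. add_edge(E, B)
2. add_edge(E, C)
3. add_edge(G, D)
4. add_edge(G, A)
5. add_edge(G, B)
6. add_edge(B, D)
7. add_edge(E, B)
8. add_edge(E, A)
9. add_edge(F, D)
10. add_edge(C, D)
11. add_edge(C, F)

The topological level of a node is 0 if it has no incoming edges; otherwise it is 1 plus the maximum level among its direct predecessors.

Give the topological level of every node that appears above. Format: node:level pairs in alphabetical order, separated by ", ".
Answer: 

Op 1: add_edge(E, B). Edges now: 1
Op 2: add_edge(E, C). Edges now: 2
Op 3: add_edge(G, D). Edges now: 3
Op 4: add_edge(G, A). Edges now: 4
Op 5: add_edge(G, B). Edges now: 5
Op 6: add_edge(B, D). Edges now: 6
Op 7: add_edge(E, B) (duplicate, no change). Edges now: 6
Op 8: add_edge(E, A). Edges now: 7
Op 9: add_edge(F, D). Edges now: 8
Op 10: add_edge(C, D). Edges now: 9
Op 11: add_edge(C, F). Edges now: 10
Compute levels (Kahn BFS):
  sources (in-degree 0): E, G
  process E: level=0
    E->A: in-degree(A)=1, level(A)>=1
    E->B: in-degree(B)=1, level(B)>=1
    E->C: in-degree(C)=0, level(C)=1, enqueue
  process G: level=0
    G->A: in-degree(A)=0, level(A)=1, enqueue
    G->B: in-degree(B)=0, level(B)=1, enqueue
    G->D: in-degree(D)=3, level(D)>=1
  process C: level=1
    C->D: in-degree(D)=2, level(D)>=2
    C->F: in-degree(F)=0, level(F)=2, enqueue
  process A: level=1
  process B: level=1
    B->D: in-degree(D)=1, level(D)>=2
  process F: level=2
    F->D: in-degree(D)=0, level(D)=3, enqueue
  process D: level=3
All levels: A:1, B:1, C:1, D:3, E:0, F:2, G:0

Answer: A:1, B:1, C:1, D:3, E:0, F:2, G:0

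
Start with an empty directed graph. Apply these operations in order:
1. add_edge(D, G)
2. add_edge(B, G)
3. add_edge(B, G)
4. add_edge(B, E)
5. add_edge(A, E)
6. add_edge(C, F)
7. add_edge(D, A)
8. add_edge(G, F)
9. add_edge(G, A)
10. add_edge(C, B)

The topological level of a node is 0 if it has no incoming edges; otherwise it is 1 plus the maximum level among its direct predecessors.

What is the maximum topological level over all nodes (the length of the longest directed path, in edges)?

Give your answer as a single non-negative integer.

Answer: 4

Derivation:
Op 1: add_edge(D, G). Edges now: 1
Op 2: add_edge(B, G). Edges now: 2
Op 3: add_edge(B, G) (duplicate, no change). Edges now: 2
Op 4: add_edge(B, E). Edges now: 3
Op 5: add_edge(A, E). Edges now: 4
Op 6: add_edge(C, F). Edges now: 5
Op 7: add_edge(D, A). Edges now: 6
Op 8: add_edge(G, F). Edges now: 7
Op 9: add_edge(G, A). Edges now: 8
Op 10: add_edge(C, B). Edges now: 9
Compute levels (Kahn BFS):
  sources (in-degree 0): C, D
  process C: level=0
    C->B: in-degree(B)=0, level(B)=1, enqueue
    C->F: in-degree(F)=1, level(F)>=1
  process D: level=0
    D->A: in-degree(A)=1, level(A)>=1
    D->G: in-degree(G)=1, level(G)>=1
  process B: level=1
    B->E: in-degree(E)=1, level(E)>=2
    B->G: in-degree(G)=0, level(G)=2, enqueue
  process G: level=2
    G->A: in-degree(A)=0, level(A)=3, enqueue
    G->F: in-degree(F)=0, level(F)=3, enqueue
  process A: level=3
    A->E: in-degree(E)=0, level(E)=4, enqueue
  process F: level=3
  process E: level=4
All levels: A:3, B:1, C:0, D:0, E:4, F:3, G:2
max level = 4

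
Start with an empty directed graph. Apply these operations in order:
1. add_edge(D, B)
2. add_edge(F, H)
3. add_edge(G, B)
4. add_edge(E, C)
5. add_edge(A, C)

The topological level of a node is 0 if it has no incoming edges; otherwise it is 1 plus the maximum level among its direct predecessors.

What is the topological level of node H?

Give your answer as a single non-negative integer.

Op 1: add_edge(D, B). Edges now: 1
Op 2: add_edge(F, H). Edges now: 2
Op 3: add_edge(G, B). Edges now: 3
Op 4: add_edge(E, C). Edges now: 4
Op 5: add_edge(A, C). Edges now: 5
Compute levels (Kahn BFS):
  sources (in-degree 0): A, D, E, F, G
  process A: level=0
    A->C: in-degree(C)=1, level(C)>=1
  process D: level=0
    D->B: in-degree(B)=1, level(B)>=1
  process E: level=0
    E->C: in-degree(C)=0, level(C)=1, enqueue
  process F: level=0
    F->H: in-degree(H)=0, level(H)=1, enqueue
  process G: level=0
    G->B: in-degree(B)=0, level(B)=1, enqueue
  process C: level=1
  process H: level=1
  process B: level=1
All levels: A:0, B:1, C:1, D:0, E:0, F:0, G:0, H:1
level(H) = 1

Answer: 1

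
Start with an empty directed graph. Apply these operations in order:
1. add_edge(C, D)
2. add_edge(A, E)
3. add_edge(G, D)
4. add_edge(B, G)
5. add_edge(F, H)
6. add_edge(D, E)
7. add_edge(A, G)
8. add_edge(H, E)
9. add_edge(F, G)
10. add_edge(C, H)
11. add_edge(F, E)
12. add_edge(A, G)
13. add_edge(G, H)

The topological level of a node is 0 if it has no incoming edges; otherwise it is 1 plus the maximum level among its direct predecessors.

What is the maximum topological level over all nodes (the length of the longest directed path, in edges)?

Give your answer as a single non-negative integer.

Answer: 3

Derivation:
Op 1: add_edge(C, D). Edges now: 1
Op 2: add_edge(A, E). Edges now: 2
Op 3: add_edge(G, D). Edges now: 3
Op 4: add_edge(B, G). Edges now: 4
Op 5: add_edge(F, H). Edges now: 5
Op 6: add_edge(D, E). Edges now: 6
Op 7: add_edge(A, G). Edges now: 7
Op 8: add_edge(H, E). Edges now: 8
Op 9: add_edge(F, G). Edges now: 9
Op 10: add_edge(C, H). Edges now: 10
Op 11: add_edge(F, E). Edges now: 11
Op 12: add_edge(A, G) (duplicate, no change). Edges now: 11
Op 13: add_edge(G, H). Edges now: 12
Compute levels (Kahn BFS):
  sources (in-degree 0): A, B, C, F
  process A: level=0
    A->E: in-degree(E)=3, level(E)>=1
    A->G: in-degree(G)=2, level(G)>=1
  process B: level=0
    B->G: in-degree(G)=1, level(G)>=1
  process C: level=0
    C->D: in-degree(D)=1, level(D)>=1
    C->H: in-degree(H)=2, level(H)>=1
  process F: level=0
    F->E: in-degree(E)=2, level(E)>=1
    F->G: in-degree(G)=0, level(G)=1, enqueue
    F->H: in-degree(H)=1, level(H)>=1
  process G: level=1
    G->D: in-degree(D)=0, level(D)=2, enqueue
    G->H: in-degree(H)=0, level(H)=2, enqueue
  process D: level=2
    D->E: in-degree(E)=1, level(E)>=3
  process H: level=2
    H->E: in-degree(E)=0, level(E)=3, enqueue
  process E: level=3
All levels: A:0, B:0, C:0, D:2, E:3, F:0, G:1, H:2
max level = 3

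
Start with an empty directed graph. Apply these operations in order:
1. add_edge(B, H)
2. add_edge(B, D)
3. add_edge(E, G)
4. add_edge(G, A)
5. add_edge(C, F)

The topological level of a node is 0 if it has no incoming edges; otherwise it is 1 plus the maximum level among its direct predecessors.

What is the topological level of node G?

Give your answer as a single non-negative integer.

Answer: 1

Derivation:
Op 1: add_edge(B, H). Edges now: 1
Op 2: add_edge(B, D). Edges now: 2
Op 3: add_edge(E, G). Edges now: 3
Op 4: add_edge(G, A). Edges now: 4
Op 5: add_edge(C, F). Edges now: 5
Compute levels (Kahn BFS):
  sources (in-degree 0): B, C, E
  process B: level=0
    B->D: in-degree(D)=0, level(D)=1, enqueue
    B->H: in-degree(H)=0, level(H)=1, enqueue
  process C: level=0
    C->F: in-degree(F)=0, level(F)=1, enqueue
  process E: level=0
    E->G: in-degree(G)=0, level(G)=1, enqueue
  process D: level=1
  process H: level=1
  process F: level=1
  process G: level=1
    G->A: in-degree(A)=0, level(A)=2, enqueue
  process A: level=2
All levels: A:2, B:0, C:0, D:1, E:0, F:1, G:1, H:1
level(G) = 1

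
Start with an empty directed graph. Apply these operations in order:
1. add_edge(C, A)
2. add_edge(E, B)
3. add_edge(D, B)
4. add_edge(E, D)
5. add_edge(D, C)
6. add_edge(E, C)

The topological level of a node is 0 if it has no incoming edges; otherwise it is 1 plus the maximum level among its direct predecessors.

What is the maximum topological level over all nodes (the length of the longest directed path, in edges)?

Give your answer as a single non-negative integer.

Answer: 3

Derivation:
Op 1: add_edge(C, A). Edges now: 1
Op 2: add_edge(E, B). Edges now: 2
Op 3: add_edge(D, B). Edges now: 3
Op 4: add_edge(E, D). Edges now: 4
Op 5: add_edge(D, C). Edges now: 5
Op 6: add_edge(E, C). Edges now: 6
Compute levels (Kahn BFS):
  sources (in-degree 0): E
  process E: level=0
    E->B: in-degree(B)=1, level(B)>=1
    E->C: in-degree(C)=1, level(C)>=1
    E->D: in-degree(D)=0, level(D)=1, enqueue
  process D: level=1
    D->B: in-degree(B)=0, level(B)=2, enqueue
    D->C: in-degree(C)=0, level(C)=2, enqueue
  process B: level=2
  process C: level=2
    C->A: in-degree(A)=0, level(A)=3, enqueue
  process A: level=3
All levels: A:3, B:2, C:2, D:1, E:0
max level = 3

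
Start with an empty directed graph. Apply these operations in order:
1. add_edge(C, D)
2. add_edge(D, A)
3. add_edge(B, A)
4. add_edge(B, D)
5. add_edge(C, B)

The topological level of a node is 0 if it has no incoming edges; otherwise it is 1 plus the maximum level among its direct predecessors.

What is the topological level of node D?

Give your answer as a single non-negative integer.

Answer: 2

Derivation:
Op 1: add_edge(C, D). Edges now: 1
Op 2: add_edge(D, A). Edges now: 2
Op 3: add_edge(B, A). Edges now: 3
Op 4: add_edge(B, D). Edges now: 4
Op 5: add_edge(C, B). Edges now: 5
Compute levels (Kahn BFS):
  sources (in-degree 0): C
  process C: level=0
    C->B: in-degree(B)=0, level(B)=1, enqueue
    C->D: in-degree(D)=1, level(D)>=1
  process B: level=1
    B->A: in-degree(A)=1, level(A)>=2
    B->D: in-degree(D)=0, level(D)=2, enqueue
  process D: level=2
    D->A: in-degree(A)=0, level(A)=3, enqueue
  process A: level=3
All levels: A:3, B:1, C:0, D:2
level(D) = 2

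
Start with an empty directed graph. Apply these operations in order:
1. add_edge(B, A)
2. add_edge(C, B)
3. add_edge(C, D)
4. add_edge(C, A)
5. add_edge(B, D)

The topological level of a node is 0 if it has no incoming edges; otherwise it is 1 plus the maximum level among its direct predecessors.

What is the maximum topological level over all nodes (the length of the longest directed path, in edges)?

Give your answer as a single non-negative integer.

Answer: 2

Derivation:
Op 1: add_edge(B, A). Edges now: 1
Op 2: add_edge(C, B). Edges now: 2
Op 3: add_edge(C, D). Edges now: 3
Op 4: add_edge(C, A). Edges now: 4
Op 5: add_edge(B, D). Edges now: 5
Compute levels (Kahn BFS):
  sources (in-degree 0): C
  process C: level=0
    C->A: in-degree(A)=1, level(A)>=1
    C->B: in-degree(B)=0, level(B)=1, enqueue
    C->D: in-degree(D)=1, level(D)>=1
  process B: level=1
    B->A: in-degree(A)=0, level(A)=2, enqueue
    B->D: in-degree(D)=0, level(D)=2, enqueue
  process A: level=2
  process D: level=2
All levels: A:2, B:1, C:0, D:2
max level = 2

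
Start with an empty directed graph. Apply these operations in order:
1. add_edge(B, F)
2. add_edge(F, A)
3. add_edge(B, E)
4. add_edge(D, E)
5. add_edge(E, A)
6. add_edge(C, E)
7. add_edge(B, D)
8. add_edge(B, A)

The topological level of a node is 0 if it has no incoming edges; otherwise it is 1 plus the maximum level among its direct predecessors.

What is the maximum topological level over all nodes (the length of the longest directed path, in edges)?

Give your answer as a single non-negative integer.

Op 1: add_edge(B, F). Edges now: 1
Op 2: add_edge(F, A). Edges now: 2
Op 3: add_edge(B, E). Edges now: 3
Op 4: add_edge(D, E). Edges now: 4
Op 5: add_edge(E, A). Edges now: 5
Op 6: add_edge(C, E). Edges now: 6
Op 7: add_edge(B, D). Edges now: 7
Op 8: add_edge(B, A). Edges now: 8
Compute levels (Kahn BFS):
  sources (in-degree 0): B, C
  process B: level=0
    B->A: in-degree(A)=2, level(A)>=1
    B->D: in-degree(D)=0, level(D)=1, enqueue
    B->E: in-degree(E)=2, level(E)>=1
    B->F: in-degree(F)=0, level(F)=1, enqueue
  process C: level=0
    C->E: in-degree(E)=1, level(E)>=1
  process D: level=1
    D->E: in-degree(E)=0, level(E)=2, enqueue
  process F: level=1
    F->A: in-degree(A)=1, level(A)>=2
  process E: level=2
    E->A: in-degree(A)=0, level(A)=3, enqueue
  process A: level=3
All levels: A:3, B:0, C:0, D:1, E:2, F:1
max level = 3

Answer: 3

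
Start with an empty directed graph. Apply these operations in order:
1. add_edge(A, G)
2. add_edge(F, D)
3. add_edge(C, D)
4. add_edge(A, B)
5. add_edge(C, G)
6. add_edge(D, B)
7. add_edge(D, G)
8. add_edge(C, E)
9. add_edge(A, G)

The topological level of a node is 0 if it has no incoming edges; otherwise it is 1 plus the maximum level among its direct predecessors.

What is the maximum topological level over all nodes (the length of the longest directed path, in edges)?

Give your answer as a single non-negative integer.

Answer: 2

Derivation:
Op 1: add_edge(A, G). Edges now: 1
Op 2: add_edge(F, D). Edges now: 2
Op 3: add_edge(C, D). Edges now: 3
Op 4: add_edge(A, B). Edges now: 4
Op 5: add_edge(C, G). Edges now: 5
Op 6: add_edge(D, B). Edges now: 6
Op 7: add_edge(D, G). Edges now: 7
Op 8: add_edge(C, E). Edges now: 8
Op 9: add_edge(A, G) (duplicate, no change). Edges now: 8
Compute levels (Kahn BFS):
  sources (in-degree 0): A, C, F
  process A: level=0
    A->B: in-degree(B)=1, level(B)>=1
    A->G: in-degree(G)=2, level(G)>=1
  process C: level=0
    C->D: in-degree(D)=1, level(D)>=1
    C->E: in-degree(E)=0, level(E)=1, enqueue
    C->G: in-degree(G)=1, level(G)>=1
  process F: level=0
    F->D: in-degree(D)=0, level(D)=1, enqueue
  process E: level=1
  process D: level=1
    D->B: in-degree(B)=0, level(B)=2, enqueue
    D->G: in-degree(G)=0, level(G)=2, enqueue
  process B: level=2
  process G: level=2
All levels: A:0, B:2, C:0, D:1, E:1, F:0, G:2
max level = 2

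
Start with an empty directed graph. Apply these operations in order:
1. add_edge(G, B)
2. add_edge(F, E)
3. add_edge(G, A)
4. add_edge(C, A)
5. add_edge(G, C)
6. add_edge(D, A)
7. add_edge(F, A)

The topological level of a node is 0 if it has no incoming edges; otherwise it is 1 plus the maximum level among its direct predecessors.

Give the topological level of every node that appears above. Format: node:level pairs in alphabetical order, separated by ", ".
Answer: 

Answer: A:2, B:1, C:1, D:0, E:1, F:0, G:0

Derivation:
Op 1: add_edge(G, B). Edges now: 1
Op 2: add_edge(F, E). Edges now: 2
Op 3: add_edge(G, A). Edges now: 3
Op 4: add_edge(C, A). Edges now: 4
Op 5: add_edge(G, C). Edges now: 5
Op 6: add_edge(D, A). Edges now: 6
Op 7: add_edge(F, A). Edges now: 7
Compute levels (Kahn BFS):
  sources (in-degree 0): D, F, G
  process D: level=0
    D->A: in-degree(A)=3, level(A)>=1
  process F: level=0
    F->A: in-degree(A)=2, level(A)>=1
    F->E: in-degree(E)=0, level(E)=1, enqueue
  process G: level=0
    G->A: in-degree(A)=1, level(A)>=1
    G->B: in-degree(B)=0, level(B)=1, enqueue
    G->C: in-degree(C)=0, level(C)=1, enqueue
  process E: level=1
  process B: level=1
  process C: level=1
    C->A: in-degree(A)=0, level(A)=2, enqueue
  process A: level=2
All levels: A:2, B:1, C:1, D:0, E:1, F:0, G:0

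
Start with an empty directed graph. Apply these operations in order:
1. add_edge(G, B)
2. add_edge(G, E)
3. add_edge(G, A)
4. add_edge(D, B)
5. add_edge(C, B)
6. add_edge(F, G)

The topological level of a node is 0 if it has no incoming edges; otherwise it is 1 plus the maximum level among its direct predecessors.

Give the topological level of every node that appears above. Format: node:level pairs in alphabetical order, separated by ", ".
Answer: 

Answer: A:2, B:2, C:0, D:0, E:2, F:0, G:1

Derivation:
Op 1: add_edge(G, B). Edges now: 1
Op 2: add_edge(G, E). Edges now: 2
Op 3: add_edge(G, A). Edges now: 3
Op 4: add_edge(D, B). Edges now: 4
Op 5: add_edge(C, B). Edges now: 5
Op 6: add_edge(F, G). Edges now: 6
Compute levels (Kahn BFS):
  sources (in-degree 0): C, D, F
  process C: level=0
    C->B: in-degree(B)=2, level(B)>=1
  process D: level=0
    D->B: in-degree(B)=1, level(B)>=1
  process F: level=0
    F->G: in-degree(G)=0, level(G)=1, enqueue
  process G: level=1
    G->A: in-degree(A)=0, level(A)=2, enqueue
    G->B: in-degree(B)=0, level(B)=2, enqueue
    G->E: in-degree(E)=0, level(E)=2, enqueue
  process A: level=2
  process B: level=2
  process E: level=2
All levels: A:2, B:2, C:0, D:0, E:2, F:0, G:1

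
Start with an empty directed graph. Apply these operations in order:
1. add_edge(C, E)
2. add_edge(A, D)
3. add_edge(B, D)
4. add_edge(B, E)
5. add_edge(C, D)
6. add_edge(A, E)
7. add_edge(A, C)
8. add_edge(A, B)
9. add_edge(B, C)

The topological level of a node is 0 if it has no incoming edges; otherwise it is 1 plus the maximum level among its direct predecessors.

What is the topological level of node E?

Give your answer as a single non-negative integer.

Op 1: add_edge(C, E). Edges now: 1
Op 2: add_edge(A, D). Edges now: 2
Op 3: add_edge(B, D). Edges now: 3
Op 4: add_edge(B, E). Edges now: 4
Op 5: add_edge(C, D). Edges now: 5
Op 6: add_edge(A, E). Edges now: 6
Op 7: add_edge(A, C). Edges now: 7
Op 8: add_edge(A, B). Edges now: 8
Op 9: add_edge(B, C). Edges now: 9
Compute levels (Kahn BFS):
  sources (in-degree 0): A
  process A: level=0
    A->B: in-degree(B)=0, level(B)=1, enqueue
    A->C: in-degree(C)=1, level(C)>=1
    A->D: in-degree(D)=2, level(D)>=1
    A->E: in-degree(E)=2, level(E)>=1
  process B: level=1
    B->C: in-degree(C)=0, level(C)=2, enqueue
    B->D: in-degree(D)=1, level(D)>=2
    B->E: in-degree(E)=1, level(E)>=2
  process C: level=2
    C->D: in-degree(D)=0, level(D)=3, enqueue
    C->E: in-degree(E)=0, level(E)=3, enqueue
  process D: level=3
  process E: level=3
All levels: A:0, B:1, C:2, D:3, E:3
level(E) = 3

Answer: 3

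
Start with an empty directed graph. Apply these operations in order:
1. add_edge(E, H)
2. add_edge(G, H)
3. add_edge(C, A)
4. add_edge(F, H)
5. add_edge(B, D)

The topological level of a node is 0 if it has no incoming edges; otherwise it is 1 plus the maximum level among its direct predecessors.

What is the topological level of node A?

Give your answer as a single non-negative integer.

Answer: 1

Derivation:
Op 1: add_edge(E, H). Edges now: 1
Op 2: add_edge(G, H). Edges now: 2
Op 3: add_edge(C, A). Edges now: 3
Op 4: add_edge(F, H). Edges now: 4
Op 5: add_edge(B, D). Edges now: 5
Compute levels (Kahn BFS):
  sources (in-degree 0): B, C, E, F, G
  process B: level=0
    B->D: in-degree(D)=0, level(D)=1, enqueue
  process C: level=0
    C->A: in-degree(A)=0, level(A)=1, enqueue
  process E: level=0
    E->H: in-degree(H)=2, level(H)>=1
  process F: level=0
    F->H: in-degree(H)=1, level(H)>=1
  process G: level=0
    G->H: in-degree(H)=0, level(H)=1, enqueue
  process D: level=1
  process A: level=1
  process H: level=1
All levels: A:1, B:0, C:0, D:1, E:0, F:0, G:0, H:1
level(A) = 1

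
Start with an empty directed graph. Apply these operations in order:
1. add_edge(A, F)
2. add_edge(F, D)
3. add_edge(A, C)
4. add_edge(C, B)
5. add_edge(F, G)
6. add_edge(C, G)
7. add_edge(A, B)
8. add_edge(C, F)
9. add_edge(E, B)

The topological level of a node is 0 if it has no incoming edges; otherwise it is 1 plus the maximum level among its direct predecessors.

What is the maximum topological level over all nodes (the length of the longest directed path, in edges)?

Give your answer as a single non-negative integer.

Op 1: add_edge(A, F). Edges now: 1
Op 2: add_edge(F, D). Edges now: 2
Op 3: add_edge(A, C). Edges now: 3
Op 4: add_edge(C, B). Edges now: 4
Op 5: add_edge(F, G). Edges now: 5
Op 6: add_edge(C, G). Edges now: 6
Op 7: add_edge(A, B). Edges now: 7
Op 8: add_edge(C, F). Edges now: 8
Op 9: add_edge(E, B). Edges now: 9
Compute levels (Kahn BFS):
  sources (in-degree 0): A, E
  process A: level=0
    A->B: in-degree(B)=2, level(B)>=1
    A->C: in-degree(C)=0, level(C)=1, enqueue
    A->F: in-degree(F)=1, level(F)>=1
  process E: level=0
    E->B: in-degree(B)=1, level(B)>=1
  process C: level=1
    C->B: in-degree(B)=0, level(B)=2, enqueue
    C->F: in-degree(F)=0, level(F)=2, enqueue
    C->G: in-degree(G)=1, level(G)>=2
  process B: level=2
  process F: level=2
    F->D: in-degree(D)=0, level(D)=3, enqueue
    F->G: in-degree(G)=0, level(G)=3, enqueue
  process D: level=3
  process G: level=3
All levels: A:0, B:2, C:1, D:3, E:0, F:2, G:3
max level = 3

Answer: 3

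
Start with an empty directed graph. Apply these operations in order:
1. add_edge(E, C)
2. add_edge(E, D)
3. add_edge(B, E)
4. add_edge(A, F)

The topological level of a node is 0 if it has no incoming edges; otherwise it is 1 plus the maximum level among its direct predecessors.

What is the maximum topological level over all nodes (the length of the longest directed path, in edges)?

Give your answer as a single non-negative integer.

Answer: 2

Derivation:
Op 1: add_edge(E, C). Edges now: 1
Op 2: add_edge(E, D). Edges now: 2
Op 3: add_edge(B, E). Edges now: 3
Op 4: add_edge(A, F). Edges now: 4
Compute levels (Kahn BFS):
  sources (in-degree 0): A, B
  process A: level=0
    A->F: in-degree(F)=0, level(F)=1, enqueue
  process B: level=0
    B->E: in-degree(E)=0, level(E)=1, enqueue
  process F: level=1
  process E: level=1
    E->C: in-degree(C)=0, level(C)=2, enqueue
    E->D: in-degree(D)=0, level(D)=2, enqueue
  process C: level=2
  process D: level=2
All levels: A:0, B:0, C:2, D:2, E:1, F:1
max level = 2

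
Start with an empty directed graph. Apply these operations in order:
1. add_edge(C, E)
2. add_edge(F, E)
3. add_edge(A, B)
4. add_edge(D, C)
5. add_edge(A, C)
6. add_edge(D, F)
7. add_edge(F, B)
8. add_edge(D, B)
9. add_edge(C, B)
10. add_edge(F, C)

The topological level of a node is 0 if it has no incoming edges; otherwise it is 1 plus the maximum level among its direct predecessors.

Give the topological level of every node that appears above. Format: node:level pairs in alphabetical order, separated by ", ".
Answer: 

Op 1: add_edge(C, E). Edges now: 1
Op 2: add_edge(F, E). Edges now: 2
Op 3: add_edge(A, B). Edges now: 3
Op 4: add_edge(D, C). Edges now: 4
Op 5: add_edge(A, C). Edges now: 5
Op 6: add_edge(D, F). Edges now: 6
Op 7: add_edge(F, B). Edges now: 7
Op 8: add_edge(D, B). Edges now: 8
Op 9: add_edge(C, B). Edges now: 9
Op 10: add_edge(F, C). Edges now: 10
Compute levels (Kahn BFS):
  sources (in-degree 0): A, D
  process A: level=0
    A->B: in-degree(B)=3, level(B)>=1
    A->C: in-degree(C)=2, level(C)>=1
  process D: level=0
    D->B: in-degree(B)=2, level(B)>=1
    D->C: in-degree(C)=1, level(C)>=1
    D->F: in-degree(F)=0, level(F)=1, enqueue
  process F: level=1
    F->B: in-degree(B)=1, level(B)>=2
    F->C: in-degree(C)=0, level(C)=2, enqueue
    F->E: in-degree(E)=1, level(E)>=2
  process C: level=2
    C->B: in-degree(B)=0, level(B)=3, enqueue
    C->E: in-degree(E)=0, level(E)=3, enqueue
  process B: level=3
  process E: level=3
All levels: A:0, B:3, C:2, D:0, E:3, F:1

Answer: A:0, B:3, C:2, D:0, E:3, F:1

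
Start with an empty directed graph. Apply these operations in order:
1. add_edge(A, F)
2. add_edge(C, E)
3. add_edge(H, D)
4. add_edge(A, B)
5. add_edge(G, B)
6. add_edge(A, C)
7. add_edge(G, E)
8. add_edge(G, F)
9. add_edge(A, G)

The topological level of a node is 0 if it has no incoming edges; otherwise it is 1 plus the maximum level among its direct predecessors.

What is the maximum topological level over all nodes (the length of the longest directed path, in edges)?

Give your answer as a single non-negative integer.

Op 1: add_edge(A, F). Edges now: 1
Op 2: add_edge(C, E). Edges now: 2
Op 3: add_edge(H, D). Edges now: 3
Op 4: add_edge(A, B). Edges now: 4
Op 5: add_edge(G, B). Edges now: 5
Op 6: add_edge(A, C). Edges now: 6
Op 7: add_edge(G, E). Edges now: 7
Op 8: add_edge(G, F). Edges now: 8
Op 9: add_edge(A, G). Edges now: 9
Compute levels (Kahn BFS):
  sources (in-degree 0): A, H
  process A: level=0
    A->B: in-degree(B)=1, level(B)>=1
    A->C: in-degree(C)=0, level(C)=1, enqueue
    A->F: in-degree(F)=1, level(F)>=1
    A->G: in-degree(G)=0, level(G)=1, enqueue
  process H: level=0
    H->D: in-degree(D)=0, level(D)=1, enqueue
  process C: level=1
    C->E: in-degree(E)=1, level(E)>=2
  process G: level=1
    G->B: in-degree(B)=0, level(B)=2, enqueue
    G->E: in-degree(E)=0, level(E)=2, enqueue
    G->F: in-degree(F)=0, level(F)=2, enqueue
  process D: level=1
  process B: level=2
  process E: level=2
  process F: level=2
All levels: A:0, B:2, C:1, D:1, E:2, F:2, G:1, H:0
max level = 2

Answer: 2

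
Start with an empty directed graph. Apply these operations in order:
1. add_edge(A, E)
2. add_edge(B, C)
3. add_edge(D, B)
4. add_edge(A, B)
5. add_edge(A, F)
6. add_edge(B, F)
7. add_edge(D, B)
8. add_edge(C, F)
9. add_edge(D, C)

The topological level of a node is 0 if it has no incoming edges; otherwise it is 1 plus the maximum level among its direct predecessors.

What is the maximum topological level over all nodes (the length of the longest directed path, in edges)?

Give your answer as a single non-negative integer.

Op 1: add_edge(A, E). Edges now: 1
Op 2: add_edge(B, C). Edges now: 2
Op 3: add_edge(D, B). Edges now: 3
Op 4: add_edge(A, B). Edges now: 4
Op 5: add_edge(A, F). Edges now: 5
Op 6: add_edge(B, F). Edges now: 6
Op 7: add_edge(D, B) (duplicate, no change). Edges now: 6
Op 8: add_edge(C, F). Edges now: 7
Op 9: add_edge(D, C). Edges now: 8
Compute levels (Kahn BFS):
  sources (in-degree 0): A, D
  process A: level=0
    A->B: in-degree(B)=1, level(B)>=1
    A->E: in-degree(E)=0, level(E)=1, enqueue
    A->F: in-degree(F)=2, level(F)>=1
  process D: level=0
    D->B: in-degree(B)=0, level(B)=1, enqueue
    D->C: in-degree(C)=1, level(C)>=1
  process E: level=1
  process B: level=1
    B->C: in-degree(C)=0, level(C)=2, enqueue
    B->F: in-degree(F)=1, level(F)>=2
  process C: level=2
    C->F: in-degree(F)=0, level(F)=3, enqueue
  process F: level=3
All levels: A:0, B:1, C:2, D:0, E:1, F:3
max level = 3

Answer: 3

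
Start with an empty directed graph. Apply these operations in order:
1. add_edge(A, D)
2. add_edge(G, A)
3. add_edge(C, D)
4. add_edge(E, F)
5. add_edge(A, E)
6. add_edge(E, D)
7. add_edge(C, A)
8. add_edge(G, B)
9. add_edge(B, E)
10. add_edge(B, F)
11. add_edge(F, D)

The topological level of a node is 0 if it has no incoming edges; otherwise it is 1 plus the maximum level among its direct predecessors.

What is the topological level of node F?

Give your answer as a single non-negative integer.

Answer: 3

Derivation:
Op 1: add_edge(A, D). Edges now: 1
Op 2: add_edge(G, A). Edges now: 2
Op 3: add_edge(C, D). Edges now: 3
Op 4: add_edge(E, F). Edges now: 4
Op 5: add_edge(A, E). Edges now: 5
Op 6: add_edge(E, D). Edges now: 6
Op 7: add_edge(C, A). Edges now: 7
Op 8: add_edge(G, B). Edges now: 8
Op 9: add_edge(B, E). Edges now: 9
Op 10: add_edge(B, F). Edges now: 10
Op 11: add_edge(F, D). Edges now: 11
Compute levels (Kahn BFS):
  sources (in-degree 0): C, G
  process C: level=0
    C->A: in-degree(A)=1, level(A)>=1
    C->D: in-degree(D)=3, level(D)>=1
  process G: level=0
    G->A: in-degree(A)=0, level(A)=1, enqueue
    G->B: in-degree(B)=0, level(B)=1, enqueue
  process A: level=1
    A->D: in-degree(D)=2, level(D)>=2
    A->E: in-degree(E)=1, level(E)>=2
  process B: level=1
    B->E: in-degree(E)=0, level(E)=2, enqueue
    B->F: in-degree(F)=1, level(F)>=2
  process E: level=2
    E->D: in-degree(D)=1, level(D)>=3
    E->F: in-degree(F)=0, level(F)=3, enqueue
  process F: level=3
    F->D: in-degree(D)=0, level(D)=4, enqueue
  process D: level=4
All levels: A:1, B:1, C:0, D:4, E:2, F:3, G:0
level(F) = 3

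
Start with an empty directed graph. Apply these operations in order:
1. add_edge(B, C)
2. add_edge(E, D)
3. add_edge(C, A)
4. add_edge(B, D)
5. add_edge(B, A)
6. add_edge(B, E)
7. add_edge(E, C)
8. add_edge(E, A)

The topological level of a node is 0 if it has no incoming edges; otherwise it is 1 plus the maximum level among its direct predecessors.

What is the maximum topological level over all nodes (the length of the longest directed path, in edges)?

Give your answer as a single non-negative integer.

Answer: 3

Derivation:
Op 1: add_edge(B, C). Edges now: 1
Op 2: add_edge(E, D). Edges now: 2
Op 3: add_edge(C, A). Edges now: 3
Op 4: add_edge(B, D). Edges now: 4
Op 5: add_edge(B, A). Edges now: 5
Op 6: add_edge(B, E). Edges now: 6
Op 7: add_edge(E, C). Edges now: 7
Op 8: add_edge(E, A). Edges now: 8
Compute levels (Kahn BFS):
  sources (in-degree 0): B
  process B: level=0
    B->A: in-degree(A)=2, level(A)>=1
    B->C: in-degree(C)=1, level(C)>=1
    B->D: in-degree(D)=1, level(D)>=1
    B->E: in-degree(E)=0, level(E)=1, enqueue
  process E: level=1
    E->A: in-degree(A)=1, level(A)>=2
    E->C: in-degree(C)=0, level(C)=2, enqueue
    E->D: in-degree(D)=0, level(D)=2, enqueue
  process C: level=2
    C->A: in-degree(A)=0, level(A)=3, enqueue
  process D: level=2
  process A: level=3
All levels: A:3, B:0, C:2, D:2, E:1
max level = 3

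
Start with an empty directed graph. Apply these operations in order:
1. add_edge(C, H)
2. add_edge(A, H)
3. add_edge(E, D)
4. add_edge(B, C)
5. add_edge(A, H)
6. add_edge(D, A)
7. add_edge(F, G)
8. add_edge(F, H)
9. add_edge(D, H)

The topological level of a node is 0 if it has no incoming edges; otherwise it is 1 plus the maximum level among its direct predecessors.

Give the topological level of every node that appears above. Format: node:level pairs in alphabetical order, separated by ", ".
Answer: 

Op 1: add_edge(C, H). Edges now: 1
Op 2: add_edge(A, H). Edges now: 2
Op 3: add_edge(E, D). Edges now: 3
Op 4: add_edge(B, C). Edges now: 4
Op 5: add_edge(A, H) (duplicate, no change). Edges now: 4
Op 6: add_edge(D, A). Edges now: 5
Op 7: add_edge(F, G). Edges now: 6
Op 8: add_edge(F, H). Edges now: 7
Op 9: add_edge(D, H). Edges now: 8
Compute levels (Kahn BFS):
  sources (in-degree 0): B, E, F
  process B: level=0
    B->C: in-degree(C)=0, level(C)=1, enqueue
  process E: level=0
    E->D: in-degree(D)=0, level(D)=1, enqueue
  process F: level=0
    F->G: in-degree(G)=0, level(G)=1, enqueue
    F->H: in-degree(H)=3, level(H)>=1
  process C: level=1
    C->H: in-degree(H)=2, level(H)>=2
  process D: level=1
    D->A: in-degree(A)=0, level(A)=2, enqueue
    D->H: in-degree(H)=1, level(H)>=2
  process G: level=1
  process A: level=2
    A->H: in-degree(H)=0, level(H)=3, enqueue
  process H: level=3
All levels: A:2, B:0, C:1, D:1, E:0, F:0, G:1, H:3

Answer: A:2, B:0, C:1, D:1, E:0, F:0, G:1, H:3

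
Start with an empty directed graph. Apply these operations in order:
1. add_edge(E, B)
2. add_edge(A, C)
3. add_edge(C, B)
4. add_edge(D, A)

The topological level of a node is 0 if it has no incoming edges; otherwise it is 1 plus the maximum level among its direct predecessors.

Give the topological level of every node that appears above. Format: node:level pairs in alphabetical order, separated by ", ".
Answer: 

Answer: A:1, B:3, C:2, D:0, E:0

Derivation:
Op 1: add_edge(E, B). Edges now: 1
Op 2: add_edge(A, C). Edges now: 2
Op 3: add_edge(C, B). Edges now: 3
Op 4: add_edge(D, A). Edges now: 4
Compute levels (Kahn BFS):
  sources (in-degree 0): D, E
  process D: level=0
    D->A: in-degree(A)=0, level(A)=1, enqueue
  process E: level=0
    E->B: in-degree(B)=1, level(B)>=1
  process A: level=1
    A->C: in-degree(C)=0, level(C)=2, enqueue
  process C: level=2
    C->B: in-degree(B)=0, level(B)=3, enqueue
  process B: level=3
All levels: A:1, B:3, C:2, D:0, E:0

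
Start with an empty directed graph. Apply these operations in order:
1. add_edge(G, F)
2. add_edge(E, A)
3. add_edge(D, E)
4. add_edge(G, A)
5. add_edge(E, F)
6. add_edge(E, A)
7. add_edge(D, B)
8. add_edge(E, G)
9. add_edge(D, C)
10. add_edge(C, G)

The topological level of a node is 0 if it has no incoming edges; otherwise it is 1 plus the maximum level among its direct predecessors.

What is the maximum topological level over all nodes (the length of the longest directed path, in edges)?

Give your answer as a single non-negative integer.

Op 1: add_edge(G, F). Edges now: 1
Op 2: add_edge(E, A). Edges now: 2
Op 3: add_edge(D, E). Edges now: 3
Op 4: add_edge(G, A). Edges now: 4
Op 5: add_edge(E, F). Edges now: 5
Op 6: add_edge(E, A) (duplicate, no change). Edges now: 5
Op 7: add_edge(D, B). Edges now: 6
Op 8: add_edge(E, G). Edges now: 7
Op 9: add_edge(D, C). Edges now: 8
Op 10: add_edge(C, G). Edges now: 9
Compute levels (Kahn BFS):
  sources (in-degree 0): D
  process D: level=0
    D->B: in-degree(B)=0, level(B)=1, enqueue
    D->C: in-degree(C)=0, level(C)=1, enqueue
    D->E: in-degree(E)=0, level(E)=1, enqueue
  process B: level=1
  process C: level=1
    C->G: in-degree(G)=1, level(G)>=2
  process E: level=1
    E->A: in-degree(A)=1, level(A)>=2
    E->F: in-degree(F)=1, level(F)>=2
    E->G: in-degree(G)=0, level(G)=2, enqueue
  process G: level=2
    G->A: in-degree(A)=0, level(A)=3, enqueue
    G->F: in-degree(F)=0, level(F)=3, enqueue
  process A: level=3
  process F: level=3
All levels: A:3, B:1, C:1, D:0, E:1, F:3, G:2
max level = 3

Answer: 3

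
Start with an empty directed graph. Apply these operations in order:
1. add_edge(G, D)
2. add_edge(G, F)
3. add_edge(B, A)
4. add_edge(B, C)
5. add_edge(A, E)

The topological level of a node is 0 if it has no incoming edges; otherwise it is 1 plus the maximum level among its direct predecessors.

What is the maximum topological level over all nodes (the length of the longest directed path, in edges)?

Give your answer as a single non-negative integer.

Op 1: add_edge(G, D). Edges now: 1
Op 2: add_edge(G, F). Edges now: 2
Op 3: add_edge(B, A). Edges now: 3
Op 4: add_edge(B, C). Edges now: 4
Op 5: add_edge(A, E). Edges now: 5
Compute levels (Kahn BFS):
  sources (in-degree 0): B, G
  process B: level=0
    B->A: in-degree(A)=0, level(A)=1, enqueue
    B->C: in-degree(C)=0, level(C)=1, enqueue
  process G: level=0
    G->D: in-degree(D)=0, level(D)=1, enqueue
    G->F: in-degree(F)=0, level(F)=1, enqueue
  process A: level=1
    A->E: in-degree(E)=0, level(E)=2, enqueue
  process C: level=1
  process D: level=1
  process F: level=1
  process E: level=2
All levels: A:1, B:0, C:1, D:1, E:2, F:1, G:0
max level = 2

Answer: 2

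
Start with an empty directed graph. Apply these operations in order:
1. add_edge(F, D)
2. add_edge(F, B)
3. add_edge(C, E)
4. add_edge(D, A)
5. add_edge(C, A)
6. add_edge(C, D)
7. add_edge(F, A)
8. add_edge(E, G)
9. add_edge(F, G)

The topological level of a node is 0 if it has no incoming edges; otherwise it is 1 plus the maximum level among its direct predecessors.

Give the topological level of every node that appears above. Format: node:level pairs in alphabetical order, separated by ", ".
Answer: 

Op 1: add_edge(F, D). Edges now: 1
Op 2: add_edge(F, B). Edges now: 2
Op 3: add_edge(C, E). Edges now: 3
Op 4: add_edge(D, A). Edges now: 4
Op 5: add_edge(C, A). Edges now: 5
Op 6: add_edge(C, D). Edges now: 6
Op 7: add_edge(F, A). Edges now: 7
Op 8: add_edge(E, G). Edges now: 8
Op 9: add_edge(F, G). Edges now: 9
Compute levels (Kahn BFS):
  sources (in-degree 0): C, F
  process C: level=0
    C->A: in-degree(A)=2, level(A)>=1
    C->D: in-degree(D)=1, level(D)>=1
    C->E: in-degree(E)=0, level(E)=1, enqueue
  process F: level=0
    F->A: in-degree(A)=1, level(A)>=1
    F->B: in-degree(B)=0, level(B)=1, enqueue
    F->D: in-degree(D)=0, level(D)=1, enqueue
    F->G: in-degree(G)=1, level(G)>=1
  process E: level=1
    E->G: in-degree(G)=0, level(G)=2, enqueue
  process B: level=1
  process D: level=1
    D->A: in-degree(A)=0, level(A)=2, enqueue
  process G: level=2
  process A: level=2
All levels: A:2, B:1, C:0, D:1, E:1, F:0, G:2

Answer: A:2, B:1, C:0, D:1, E:1, F:0, G:2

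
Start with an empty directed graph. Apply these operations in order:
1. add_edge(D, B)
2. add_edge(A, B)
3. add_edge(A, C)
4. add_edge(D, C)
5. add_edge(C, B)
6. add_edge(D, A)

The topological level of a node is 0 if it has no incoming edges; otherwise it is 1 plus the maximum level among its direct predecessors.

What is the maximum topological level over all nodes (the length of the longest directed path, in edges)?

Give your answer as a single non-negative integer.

Answer: 3

Derivation:
Op 1: add_edge(D, B). Edges now: 1
Op 2: add_edge(A, B). Edges now: 2
Op 3: add_edge(A, C). Edges now: 3
Op 4: add_edge(D, C). Edges now: 4
Op 5: add_edge(C, B). Edges now: 5
Op 6: add_edge(D, A). Edges now: 6
Compute levels (Kahn BFS):
  sources (in-degree 0): D
  process D: level=0
    D->A: in-degree(A)=0, level(A)=1, enqueue
    D->B: in-degree(B)=2, level(B)>=1
    D->C: in-degree(C)=1, level(C)>=1
  process A: level=1
    A->B: in-degree(B)=1, level(B)>=2
    A->C: in-degree(C)=0, level(C)=2, enqueue
  process C: level=2
    C->B: in-degree(B)=0, level(B)=3, enqueue
  process B: level=3
All levels: A:1, B:3, C:2, D:0
max level = 3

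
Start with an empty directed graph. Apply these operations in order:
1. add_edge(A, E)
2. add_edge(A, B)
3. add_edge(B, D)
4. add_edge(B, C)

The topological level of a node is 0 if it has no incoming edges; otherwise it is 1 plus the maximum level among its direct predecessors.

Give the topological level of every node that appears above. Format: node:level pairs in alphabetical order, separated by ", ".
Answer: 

Op 1: add_edge(A, E). Edges now: 1
Op 2: add_edge(A, B). Edges now: 2
Op 3: add_edge(B, D). Edges now: 3
Op 4: add_edge(B, C). Edges now: 4
Compute levels (Kahn BFS):
  sources (in-degree 0): A
  process A: level=0
    A->B: in-degree(B)=0, level(B)=1, enqueue
    A->E: in-degree(E)=0, level(E)=1, enqueue
  process B: level=1
    B->C: in-degree(C)=0, level(C)=2, enqueue
    B->D: in-degree(D)=0, level(D)=2, enqueue
  process E: level=1
  process C: level=2
  process D: level=2
All levels: A:0, B:1, C:2, D:2, E:1

Answer: A:0, B:1, C:2, D:2, E:1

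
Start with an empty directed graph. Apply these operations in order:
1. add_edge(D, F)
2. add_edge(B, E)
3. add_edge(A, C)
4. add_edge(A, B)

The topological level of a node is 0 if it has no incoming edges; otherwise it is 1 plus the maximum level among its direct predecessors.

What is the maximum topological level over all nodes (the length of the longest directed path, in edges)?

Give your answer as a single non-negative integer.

Answer: 2

Derivation:
Op 1: add_edge(D, F). Edges now: 1
Op 2: add_edge(B, E). Edges now: 2
Op 3: add_edge(A, C). Edges now: 3
Op 4: add_edge(A, B). Edges now: 4
Compute levels (Kahn BFS):
  sources (in-degree 0): A, D
  process A: level=0
    A->B: in-degree(B)=0, level(B)=1, enqueue
    A->C: in-degree(C)=0, level(C)=1, enqueue
  process D: level=0
    D->F: in-degree(F)=0, level(F)=1, enqueue
  process B: level=1
    B->E: in-degree(E)=0, level(E)=2, enqueue
  process C: level=1
  process F: level=1
  process E: level=2
All levels: A:0, B:1, C:1, D:0, E:2, F:1
max level = 2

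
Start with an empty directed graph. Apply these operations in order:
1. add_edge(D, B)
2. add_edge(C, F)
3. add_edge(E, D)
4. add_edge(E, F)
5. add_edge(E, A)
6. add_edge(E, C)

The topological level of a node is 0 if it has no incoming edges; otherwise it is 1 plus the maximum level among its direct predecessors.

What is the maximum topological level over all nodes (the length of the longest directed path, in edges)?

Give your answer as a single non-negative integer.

Answer: 2

Derivation:
Op 1: add_edge(D, B). Edges now: 1
Op 2: add_edge(C, F). Edges now: 2
Op 3: add_edge(E, D). Edges now: 3
Op 4: add_edge(E, F). Edges now: 4
Op 5: add_edge(E, A). Edges now: 5
Op 6: add_edge(E, C). Edges now: 6
Compute levels (Kahn BFS):
  sources (in-degree 0): E
  process E: level=0
    E->A: in-degree(A)=0, level(A)=1, enqueue
    E->C: in-degree(C)=0, level(C)=1, enqueue
    E->D: in-degree(D)=0, level(D)=1, enqueue
    E->F: in-degree(F)=1, level(F)>=1
  process A: level=1
  process C: level=1
    C->F: in-degree(F)=0, level(F)=2, enqueue
  process D: level=1
    D->B: in-degree(B)=0, level(B)=2, enqueue
  process F: level=2
  process B: level=2
All levels: A:1, B:2, C:1, D:1, E:0, F:2
max level = 2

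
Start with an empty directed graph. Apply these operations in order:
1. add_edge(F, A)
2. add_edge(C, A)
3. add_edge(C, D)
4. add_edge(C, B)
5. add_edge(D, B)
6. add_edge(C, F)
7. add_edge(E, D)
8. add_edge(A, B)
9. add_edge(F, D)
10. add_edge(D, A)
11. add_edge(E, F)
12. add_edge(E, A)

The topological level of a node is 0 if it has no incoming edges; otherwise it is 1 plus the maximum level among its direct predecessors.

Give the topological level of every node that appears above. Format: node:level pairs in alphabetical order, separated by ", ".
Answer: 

Answer: A:3, B:4, C:0, D:2, E:0, F:1

Derivation:
Op 1: add_edge(F, A). Edges now: 1
Op 2: add_edge(C, A). Edges now: 2
Op 3: add_edge(C, D). Edges now: 3
Op 4: add_edge(C, B). Edges now: 4
Op 5: add_edge(D, B). Edges now: 5
Op 6: add_edge(C, F). Edges now: 6
Op 7: add_edge(E, D). Edges now: 7
Op 8: add_edge(A, B). Edges now: 8
Op 9: add_edge(F, D). Edges now: 9
Op 10: add_edge(D, A). Edges now: 10
Op 11: add_edge(E, F). Edges now: 11
Op 12: add_edge(E, A). Edges now: 12
Compute levels (Kahn BFS):
  sources (in-degree 0): C, E
  process C: level=0
    C->A: in-degree(A)=3, level(A)>=1
    C->B: in-degree(B)=2, level(B)>=1
    C->D: in-degree(D)=2, level(D)>=1
    C->F: in-degree(F)=1, level(F)>=1
  process E: level=0
    E->A: in-degree(A)=2, level(A)>=1
    E->D: in-degree(D)=1, level(D)>=1
    E->F: in-degree(F)=0, level(F)=1, enqueue
  process F: level=1
    F->A: in-degree(A)=1, level(A)>=2
    F->D: in-degree(D)=0, level(D)=2, enqueue
  process D: level=2
    D->A: in-degree(A)=0, level(A)=3, enqueue
    D->B: in-degree(B)=1, level(B)>=3
  process A: level=3
    A->B: in-degree(B)=0, level(B)=4, enqueue
  process B: level=4
All levels: A:3, B:4, C:0, D:2, E:0, F:1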